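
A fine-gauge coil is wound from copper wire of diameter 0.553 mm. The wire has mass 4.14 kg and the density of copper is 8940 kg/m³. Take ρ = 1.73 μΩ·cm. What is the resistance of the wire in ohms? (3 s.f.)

139 Ω

ρ = 1.73 μΩ·cm = 1.73×10^-8 Ω·m
A = π(d/2)² = π(2.7650e-04 m)² = 2.4018e-07 m²
L = m/(density·A) = 4.14/(8940×2.4018e-07) = 1928 m
R = ρL/A = (1.73×10^-8)(1928)/(2.4018e-07) = 139 Ω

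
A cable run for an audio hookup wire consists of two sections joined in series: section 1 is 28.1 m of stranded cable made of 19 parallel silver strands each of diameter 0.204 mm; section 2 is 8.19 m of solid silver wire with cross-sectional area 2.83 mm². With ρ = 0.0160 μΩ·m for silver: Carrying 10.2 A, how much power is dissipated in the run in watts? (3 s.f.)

ρ = 0.0160 μΩ·m = 1.60×10^-8 Ω·m
Section 1: A_strand = π(1.0200e-04)² = 3.269e-08 m²; R₁ = ρL/(N·A_s) = (1.60×10^-8)(28.1)/(19×3.269e-08) = 0.724 Ω
Section 2: A = 2.83 mm² = 2.830e-06 m²
R₂ = (1.60×10^-8)(8.19)/(2.830e-06) = 0.0463 Ω
R = R₁ + R₂ = 0.7703 Ω
P = I²R = (10.2)² × 0.7703 = 80.1 W

80.1 W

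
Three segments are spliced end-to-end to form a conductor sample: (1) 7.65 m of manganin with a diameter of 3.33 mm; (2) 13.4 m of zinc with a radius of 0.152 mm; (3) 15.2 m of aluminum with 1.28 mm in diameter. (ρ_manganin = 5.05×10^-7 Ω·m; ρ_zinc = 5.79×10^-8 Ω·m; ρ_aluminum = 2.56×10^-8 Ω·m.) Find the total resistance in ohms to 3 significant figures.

11.4 Ω

Seg 1: A = π(d/2)² = π(1.6650e-03 m)² = 8.709e-06 m²
R_1 = (5.05×10^-7)(7.65)/(8.709e-06) = 0.4436 Ω
Seg 2: A = πr² = π(1.5200e-04 m)² = 7.258e-08 m²
R_2 = (5.79×10^-8)(13.4)/(7.258e-08) = 10.69 Ω
Seg 3: A = π(d/2)² = π(6.4000e-04 m)² = 1.287e-06 m²
R_3 = (2.56×10^-8)(15.2)/(1.287e-06) = 0.3024 Ω
R_total = R_1 + R_2 + R_3 = 11.4 Ω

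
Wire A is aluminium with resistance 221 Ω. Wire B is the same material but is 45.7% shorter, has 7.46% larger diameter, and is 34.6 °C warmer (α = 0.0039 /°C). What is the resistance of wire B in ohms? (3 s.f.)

R ∝ ρL/d² with ρ ∝ (1+αΔT), so R_B/R_A = (1 − 45.7/100) × (1 + 7.46/100)⁻² × (1 + 0.0039×34.6)
= 0.543 × 0.866 × 1.135 = 0.5337
R_B = 0.5337 × 221 = 118 Ω

118 Ω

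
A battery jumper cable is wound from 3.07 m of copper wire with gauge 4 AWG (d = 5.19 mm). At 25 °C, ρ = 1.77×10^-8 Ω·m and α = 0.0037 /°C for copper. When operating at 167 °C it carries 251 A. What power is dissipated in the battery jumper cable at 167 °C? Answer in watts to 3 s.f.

A = π(5.19/2 mm)² = π(2.5950e-03 m)² = 2.116e-05 m²
R₍25₎ = ρL/A = (1.77×10^-8)(3.07)/(2.116e-05) = 0.002569 Ω
R₍167₎ = R₍25₎(1 + αΔT) = 0.002569 × (1 + 0.0037×142) = 0.003918 Ω
P = I²R = (251)² × 0.003918 = 247 W

247 W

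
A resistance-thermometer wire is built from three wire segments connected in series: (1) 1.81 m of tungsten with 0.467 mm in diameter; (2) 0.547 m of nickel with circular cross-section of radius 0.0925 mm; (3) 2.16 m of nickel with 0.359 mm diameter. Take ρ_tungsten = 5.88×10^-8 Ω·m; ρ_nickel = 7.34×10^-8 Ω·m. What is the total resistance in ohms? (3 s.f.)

Seg 1: A = π(d/2)² = π(2.3350e-04 m)² = 1.713e-07 m²
R_1 = (5.88×10^-8)(1.81)/(1.713e-07) = 0.6213 Ω
Seg 2: A = πr² = π(9.2500e-05 m)² = 2.688e-08 m²
R_2 = (7.34×10^-8)(0.547)/(2.688e-08) = 1.494 Ω
Seg 3: A = π(d/2)² = π(1.7950e-04 m)² = 1.012e-07 m²
R_3 = (7.34×10^-8)(2.16)/(1.012e-07) = 1.566 Ω
R_total = R_1 + R_2 + R_3 = 3.68 Ω

3.68 Ω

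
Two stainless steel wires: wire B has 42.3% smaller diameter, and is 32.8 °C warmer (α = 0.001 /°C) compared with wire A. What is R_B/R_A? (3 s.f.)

3.10

R ∝ ρL/d² with ρ ∝ (1+αΔT), so R_B/R_A = (1 − 42.3/100)⁻² × (1 + 0.001×32.8)
= 3.004 × 1.033 = 3.10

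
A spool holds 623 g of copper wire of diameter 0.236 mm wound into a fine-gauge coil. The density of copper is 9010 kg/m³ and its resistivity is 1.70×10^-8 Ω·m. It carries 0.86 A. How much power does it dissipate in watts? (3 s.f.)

A = π(d/2)² = π(1.1800e-04 m)² = 4.3744e-08 m²
L = m/(density·A) = 0.623/(9010×4.3744e-08) = 1581 m
R = ρL/A = (1.70×10^-8)(1581)/(4.3744e-08) = 614.3 Ω
P = I²R = (0.86)² × 614.3 = 454 W

454 W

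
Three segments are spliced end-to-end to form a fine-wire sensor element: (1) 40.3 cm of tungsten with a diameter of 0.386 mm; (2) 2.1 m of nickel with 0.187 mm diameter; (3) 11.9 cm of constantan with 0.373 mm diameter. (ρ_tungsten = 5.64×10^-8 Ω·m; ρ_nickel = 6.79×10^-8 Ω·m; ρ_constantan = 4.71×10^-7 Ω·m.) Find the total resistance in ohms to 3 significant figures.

5.90 Ω

Seg 1: A = π(d/2)² = π(1.9300e-04 m)² = 1.170e-07 m²
R_1 = (5.64×10^-8)(0.403)/(1.170e-07) = 0.1942 Ω
Seg 2: A = π(d/2)² = π(9.3500e-05 m)² = 2.746e-08 m²
R_2 = (6.79×10^-8)(2.1)/(2.746e-08) = 5.192 Ω
Seg 3: A = π(d/2)² = π(1.8650e-04 m)² = 1.093e-07 m²
R_3 = (4.71×10^-7)(0.119)/(1.093e-07) = 0.5129 Ω
R_total = R_1 + R_2 + R_3 = 5.90 Ω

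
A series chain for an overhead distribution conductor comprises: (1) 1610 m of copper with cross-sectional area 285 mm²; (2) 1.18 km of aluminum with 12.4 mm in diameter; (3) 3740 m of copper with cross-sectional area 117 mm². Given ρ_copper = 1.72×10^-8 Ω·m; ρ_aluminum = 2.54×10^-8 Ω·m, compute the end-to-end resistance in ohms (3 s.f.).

Seg 1: A = 285 mm² = 2.850e-04 m²
R_1 = (1.72×10^-8)(1610)/(2.850e-04) = 0.09716 Ω
Seg 2: A = π(d/2)² = π(6.2000e-03 m)² = 1.208e-04 m²
R_2 = (2.54×10^-8)(1180)/(1.208e-04) = 0.2482 Ω
Seg 3: A = 117 mm² = 1.170e-04 m²
R_3 = (1.72×10^-8)(3740)/(1.170e-04) = 0.5498 Ω
R_total = R_1 + R_2 + R_3 = 0.895 Ω

0.895 Ω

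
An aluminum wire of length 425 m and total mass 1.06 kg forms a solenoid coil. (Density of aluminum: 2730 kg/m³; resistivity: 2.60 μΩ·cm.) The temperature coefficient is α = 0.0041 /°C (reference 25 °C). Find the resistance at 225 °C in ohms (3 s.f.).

ρ = 2.60 μΩ·cm = 2.60×10^-8 Ω·m
A = m/(density·L) = 1.06/(2730×425) = 9.1360e-07 m²
R = ρL/A = (2.60×10^-8)(425)/(9.1360e-07) = 12.1 Ω
R(225 °C) = 12.1 × (1 + 0.0041×200) = 22.0 Ω

22.0 Ω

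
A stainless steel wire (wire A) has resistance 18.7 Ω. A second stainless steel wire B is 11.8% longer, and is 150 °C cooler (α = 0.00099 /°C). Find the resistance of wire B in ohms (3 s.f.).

R ∝ ρL/d² with ρ ∝ (1+αΔT), so R_B/R_A = (1 + 11.8/100) × (1 − 0.00099×150)
= 1.118 × 0.8515 = 0.952
R_B = 0.952 × 18.7 = 17.8 Ω

17.8 Ω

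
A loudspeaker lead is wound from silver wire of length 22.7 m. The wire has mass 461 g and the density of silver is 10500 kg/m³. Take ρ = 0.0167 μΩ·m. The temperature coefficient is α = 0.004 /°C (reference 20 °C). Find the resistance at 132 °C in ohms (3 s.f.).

ρ = 0.0167 μΩ·m = 1.67×10^-8 Ω·m
A = m/(density·L) = 0.461/(10500×22.7) = 1.9341e-06 m²
R = ρL/A = (1.67×10^-8)(22.7)/(1.9341e-06) = 0.196 Ω
R(132 °C) = 0.196 × (1 + 0.004×112) = 0.284 Ω

0.284 Ω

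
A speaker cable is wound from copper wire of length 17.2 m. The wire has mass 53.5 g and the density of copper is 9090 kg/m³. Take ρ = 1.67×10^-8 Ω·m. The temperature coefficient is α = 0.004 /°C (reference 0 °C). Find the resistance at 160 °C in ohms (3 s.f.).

A = m/(density·L) = 0.0535/(9090×17.2) = 3.4219e-07 m²
R = ρL/A = (1.67×10^-8)(17.2)/(3.4219e-07) = 0.8394 Ω
R(160 °C) = 0.8394 × (1 + 0.004×160) = 1.38 Ω

1.38 Ω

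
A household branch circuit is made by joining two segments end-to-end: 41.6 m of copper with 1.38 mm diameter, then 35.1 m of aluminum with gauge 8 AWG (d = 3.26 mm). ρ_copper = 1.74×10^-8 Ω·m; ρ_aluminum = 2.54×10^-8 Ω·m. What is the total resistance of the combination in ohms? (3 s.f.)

Segment 1: A = π(d/2)² = π(6.9000e-04 m)² = 1.496e-06 m²
R₁ = ρL/A = (1.74×10^-8)(41.6)/(1.496e-06) = 0.4839 Ω
Segment 2: A = π(3.26/2 mm)² = π(1.6300e-03 m)² = 8.347e-06 m²
R₂ = (2.54×10^-8)(35.1)/(8.347e-06) = 0.1068 Ω
R = R₁ + R₂ = 0.591 Ω

0.591 Ω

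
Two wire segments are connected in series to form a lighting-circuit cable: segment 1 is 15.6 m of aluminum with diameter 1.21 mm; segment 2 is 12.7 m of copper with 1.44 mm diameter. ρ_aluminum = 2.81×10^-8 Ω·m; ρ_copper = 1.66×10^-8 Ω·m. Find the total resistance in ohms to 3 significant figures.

Segment 1: A = π(d/2)² = π(6.0500e-04 m)² = 1.150e-06 m²
R₁ = ρL/A = (2.81×10^-8)(15.6)/(1.150e-06) = 0.3812 Ω
Segment 2: A = π(d/2)² = π(7.2000e-04 m)² = 1.629e-06 m²
R₂ = (1.66×10^-8)(12.7)/(1.629e-06) = 0.1294 Ω
R = R₁ + R₂ = 0.511 Ω

0.511 Ω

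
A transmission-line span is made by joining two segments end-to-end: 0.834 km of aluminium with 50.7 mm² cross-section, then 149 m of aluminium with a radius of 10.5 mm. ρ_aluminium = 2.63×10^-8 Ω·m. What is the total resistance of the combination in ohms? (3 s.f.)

0.444 Ω

Segment 1: A = 50.7 mm² = 5.070e-05 m²
R₁ = ρL/A = (2.63×10^-8)(834)/(5.070e-05) = 0.4326 Ω
Segment 2: A = πr² = π(1.0500e-02 m)² = 3.464e-04 m²
R₂ = (2.63×10^-8)(149)/(3.464e-04) = 0.01131 Ω
R = R₁ + R₂ = 0.444 Ω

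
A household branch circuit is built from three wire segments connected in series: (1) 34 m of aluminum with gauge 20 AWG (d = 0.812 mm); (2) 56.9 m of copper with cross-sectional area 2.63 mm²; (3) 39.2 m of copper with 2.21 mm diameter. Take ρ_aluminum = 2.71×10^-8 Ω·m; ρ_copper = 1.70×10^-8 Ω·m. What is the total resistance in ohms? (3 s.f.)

2.32 Ω

Seg 1: A = π(0.812/2 mm)² = π(4.0600e-04 m)² = 5.178e-07 m²
R_1 = (2.71×10^-8)(34)/(5.178e-07) = 1.779 Ω
Seg 2: A = 2.63 mm² = 2.630e-06 m²
R_2 = (1.70×10^-8)(56.9)/(2.630e-06) = 0.3678 Ω
Seg 3: A = π(d/2)² = π(1.1050e-03 m)² = 3.836e-06 m²
R_3 = (1.70×10^-8)(39.2)/(3.836e-06) = 0.1737 Ω
R_total = R_1 + R_2 + R_3 = 2.32 Ω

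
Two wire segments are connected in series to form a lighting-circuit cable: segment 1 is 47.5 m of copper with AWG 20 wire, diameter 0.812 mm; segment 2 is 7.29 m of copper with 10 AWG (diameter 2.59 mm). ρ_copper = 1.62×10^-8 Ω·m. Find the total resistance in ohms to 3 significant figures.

Segment 1: A = π(0.812/2 mm)² = π(4.0600e-04 m)² = 5.178e-07 m²
R₁ = ρL/A = (1.62×10^-8)(47.5)/(5.178e-07) = 1.486 Ω
Segment 2: A = π(2.59/2 mm)² = π(1.2950e-03 m)² = 5.269e-06 m²
R₂ = (1.62×10^-8)(7.29)/(5.269e-06) = 0.02242 Ω
R = R₁ + R₂ = 1.51 Ω

1.51 Ω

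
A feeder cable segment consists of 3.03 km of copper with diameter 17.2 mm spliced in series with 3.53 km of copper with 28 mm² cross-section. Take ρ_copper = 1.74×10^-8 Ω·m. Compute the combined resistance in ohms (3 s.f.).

2.42 Ω

Segment 1: A = π(d/2)² = π(8.6000e-03 m)² = 2.324e-04 m²
R₁ = ρL/A = (1.74×10^-8)(3030)/(2.324e-04) = 0.2269 Ω
Segment 2: A = 28 mm² = 2.800e-05 m²
R₂ = (1.74×10^-8)(3530)/(2.800e-05) = 2.194 Ω
R = R₁ + R₂ = 2.42 Ω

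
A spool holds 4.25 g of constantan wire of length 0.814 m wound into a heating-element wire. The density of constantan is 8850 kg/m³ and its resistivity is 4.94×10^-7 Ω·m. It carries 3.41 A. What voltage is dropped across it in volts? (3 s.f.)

2.32 V

A = m/(density·L) = 0.00425/(8850×0.814) = 5.8996e-07 m²
R = ρL/A = (4.94×10^-7)(0.814)/(5.8996e-07) = 0.6816 Ω
V = IR = 3.41 × 0.6816 = 2.32 V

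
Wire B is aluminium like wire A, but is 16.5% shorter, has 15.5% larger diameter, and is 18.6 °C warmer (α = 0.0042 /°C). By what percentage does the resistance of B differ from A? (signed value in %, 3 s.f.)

-32.5%

R ∝ ρL/d² with ρ ∝ (1+αΔT), so R_B/R_A = (1 − 16.5/100) × (1 + 15.5/100)⁻² × (1 + 0.0042×18.6)
= 0.835 × 0.7496 × 1.078 = 0.6748
(R_B − R_A)/R_A = 0.6748 − 1 = -32.5%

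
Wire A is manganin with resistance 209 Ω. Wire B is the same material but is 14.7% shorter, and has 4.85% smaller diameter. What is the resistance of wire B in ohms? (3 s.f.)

197 Ω

R ∝ L/d², so R_B/R_A = (1 − 14.7/100) × (1 − 4.85/100)⁻²
= 0.853 × 1.105 = 0.9422
R_B = 0.9422 × 209 = 197 Ω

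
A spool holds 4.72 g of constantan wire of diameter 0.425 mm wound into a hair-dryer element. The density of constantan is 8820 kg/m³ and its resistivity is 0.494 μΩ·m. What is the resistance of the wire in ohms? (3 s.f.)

13.1 Ω

ρ = 0.494 μΩ·m = 4.94×10^-7 Ω·m
A = π(d/2)² = π(2.1250e-04 m)² = 1.4186e-07 m²
L = m/(density·A) = 0.00472/(8820×1.4186e-07) = 3.772 m
R = ρL/A = (4.94×10^-7)(3.772)/(1.4186e-07) = 13.1 Ω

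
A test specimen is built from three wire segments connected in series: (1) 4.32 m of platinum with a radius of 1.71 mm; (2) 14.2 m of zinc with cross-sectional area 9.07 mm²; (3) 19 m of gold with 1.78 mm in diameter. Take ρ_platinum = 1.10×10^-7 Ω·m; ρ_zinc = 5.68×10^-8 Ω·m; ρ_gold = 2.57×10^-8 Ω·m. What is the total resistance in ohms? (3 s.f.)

Seg 1: A = πr² = π(1.7100e-03 m)² = 9.186e-06 m²
R_1 = (1.10×10^-7)(4.32)/(9.186e-06) = 0.05173 Ω
Seg 2: A = 9.07 mm² = 9.070e-06 m²
R_2 = (5.68×10^-8)(14.2)/(9.070e-06) = 0.08893 Ω
Seg 3: A = π(d/2)² = π(8.9000e-04 m)² = 2.488e-06 m²
R_3 = (2.57×10^-8)(19)/(2.488e-06) = 0.1962 Ω
R_total = R_1 + R_2 + R_3 = 0.337 Ω

0.337 Ω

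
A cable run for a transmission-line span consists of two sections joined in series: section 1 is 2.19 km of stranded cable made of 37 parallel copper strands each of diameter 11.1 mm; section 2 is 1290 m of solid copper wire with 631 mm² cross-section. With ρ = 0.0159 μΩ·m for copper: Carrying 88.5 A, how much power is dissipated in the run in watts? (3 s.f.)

331 W

ρ = 0.0159 μΩ·m = 1.59×10^-8 Ω·m
Section 1: A_strand = π(5.5500e-03)² = 9.677e-05 m²; R₁ = ρL/(N·A_s) = (1.59×10^-8)(2190)/(37×9.677e-05) = 0.009725 Ω
Section 2: A = 631 mm² = 6.310e-04 m²
R₂ = (1.59×10^-8)(1290)/(6.310e-04) = 0.03251 Ω
R = R₁ + R₂ = 0.04223 Ω
P = I²R = (88.5)² × 0.04223 = 331 W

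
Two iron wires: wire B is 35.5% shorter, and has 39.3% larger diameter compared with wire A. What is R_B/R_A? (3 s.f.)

R ∝ L/d², so R_B/R_A = (1 − 35.5/100) × (1 + 39.3/100)⁻²
= 0.645 × 0.5153 = 0.332

0.332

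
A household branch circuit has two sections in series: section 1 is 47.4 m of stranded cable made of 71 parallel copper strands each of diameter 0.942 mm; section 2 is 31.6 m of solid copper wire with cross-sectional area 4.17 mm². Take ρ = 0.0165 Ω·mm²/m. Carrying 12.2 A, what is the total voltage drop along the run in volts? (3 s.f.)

ρ = 0.0165 Ω·mm²/m = 1.65×10^-8 Ω·m
Section 1: A_strand = π(4.7100e-04)² = 6.969e-07 m²; R₁ = ρL/(N·A_s) = (1.65×10^-8)(47.4)/(71×6.969e-07) = 0.01581 Ω
Section 2: A = 4.17 mm² = 4.170e-06 m²
R₂ = (1.65×10^-8)(31.6)/(4.170e-06) = 0.125 Ω
R = R₁ + R₂ = 0.1408 Ω
V = IR = 12.2 × 0.1408 = 1.72 V

1.72 V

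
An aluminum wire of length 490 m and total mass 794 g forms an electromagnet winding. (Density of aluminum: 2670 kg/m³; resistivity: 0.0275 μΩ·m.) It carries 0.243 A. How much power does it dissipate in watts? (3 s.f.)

ρ = 0.0275 μΩ·m = 2.75×10^-8 Ω·m
A = m/(density·L) = 0.794/(2670×490) = 6.0689e-07 m²
R = ρL/A = (2.75×10^-8)(490)/(6.0689e-07) = 22.2 Ω
P = I²R = (0.243)² × 22.2 = 1.31 W

1.31 W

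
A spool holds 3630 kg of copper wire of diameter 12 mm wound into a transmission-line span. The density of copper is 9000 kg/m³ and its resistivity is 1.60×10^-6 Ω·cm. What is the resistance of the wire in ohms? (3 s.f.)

ρ = 1.60×10^-6 Ω·cm = 1.60×10^-8 Ω·m
A = π(d/2)² = π(6.0000e-03 m)² = 1.1310e-04 m²
L = m/(density·A) = 3630/(9000×1.1310e-04) = 3566 m
R = ρL/A = (1.60×10^-8)(3566)/(1.1310e-04) = 0.505 Ω

0.505 Ω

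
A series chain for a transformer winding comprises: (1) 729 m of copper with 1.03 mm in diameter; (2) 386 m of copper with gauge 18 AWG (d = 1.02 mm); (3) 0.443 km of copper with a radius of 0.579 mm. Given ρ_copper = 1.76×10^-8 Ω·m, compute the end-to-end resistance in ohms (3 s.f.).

Seg 1: A = π(d/2)² = π(5.1500e-04 m)² = 8.332e-07 m²
R_1 = (1.76×10^-8)(729)/(8.332e-07) = 15.4 Ω
Seg 2: A = π(1.02/2 mm)² = π(5.1000e-04 m)² = 8.171e-07 m²
R_2 = (1.76×10^-8)(386)/(8.171e-07) = 8.314 Ω
Seg 3: A = πr² = π(5.7900e-04 m)² = 1.053e-06 m²
R_3 = (1.76×10^-8)(443)/(1.053e-06) = 7.403 Ω
R_total = R_1 + R_2 + R_3 = 31.1 Ω

31.1 Ω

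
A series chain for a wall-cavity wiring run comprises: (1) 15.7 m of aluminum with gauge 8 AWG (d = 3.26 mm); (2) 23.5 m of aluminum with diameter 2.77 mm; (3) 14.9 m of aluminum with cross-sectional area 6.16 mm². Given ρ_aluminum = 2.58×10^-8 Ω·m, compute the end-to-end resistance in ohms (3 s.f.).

0.212 Ω

Seg 1: A = π(3.26/2 mm)² = π(1.6300e-03 m)² = 8.347e-06 m²
R_1 = (2.58×10^-8)(15.7)/(8.347e-06) = 0.04853 Ω
Seg 2: A = π(d/2)² = π(1.3850e-03 m)² = 6.026e-06 m²
R_2 = (2.58×10^-8)(23.5)/(6.026e-06) = 0.1006 Ω
Seg 3: A = 6.16 mm² = 6.160e-06 m²
R_3 = (2.58×10^-8)(14.9)/(6.160e-06) = 0.06241 Ω
R_total = R_1 + R_2 + R_3 = 0.212 Ω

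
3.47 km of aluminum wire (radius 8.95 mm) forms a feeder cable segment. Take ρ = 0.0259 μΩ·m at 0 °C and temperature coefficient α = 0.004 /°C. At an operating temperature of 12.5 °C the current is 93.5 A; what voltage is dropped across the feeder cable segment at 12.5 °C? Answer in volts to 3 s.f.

35.1 V

ρ = 0.0259 μΩ·m = 2.59×10^-8 Ω·m
A = πr² = π(8.9500e-03 m)² = 2.516e-04 m²
R₍0₎ = ρL/A = (2.59×10^-8)(3470)/(2.516e-04) = 0.3571 Ω
R₍12.5₎ = R₍0₎(1 + αΔT) = 0.3571 × (1 + 0.004×12.5) = 0.375 Ω
V = IR = 93.5 × 0.375 = 35.1 V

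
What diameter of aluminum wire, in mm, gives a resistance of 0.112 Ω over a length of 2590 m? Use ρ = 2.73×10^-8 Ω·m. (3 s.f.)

28.4 mm

A = ρL/R = (2.73×10^-8)(2590)/(0.112) = 6.313e-04 m²
d = 2√(A/π) = 2.835e-02 m = 28.4 mm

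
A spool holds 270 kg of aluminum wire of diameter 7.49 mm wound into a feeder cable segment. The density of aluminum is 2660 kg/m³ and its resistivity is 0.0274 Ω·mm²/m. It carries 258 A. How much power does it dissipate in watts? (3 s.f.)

ρ = 0.0274 Ω·mm²/m = 2.74×10^-8 Ω·m
A = π(d/2)² = π(3.7450e-03 m)² = 4.4061e-05 m²
L = m/(density·A) = 270/(2660×4.4061e-05) = 2304 m
R = ρL/A = (2.74×10^-8)(2304)/(4.4061e-05) = 1.433 Ω
P = I²R = (258)² × 1.433 = 95400 W

95400 W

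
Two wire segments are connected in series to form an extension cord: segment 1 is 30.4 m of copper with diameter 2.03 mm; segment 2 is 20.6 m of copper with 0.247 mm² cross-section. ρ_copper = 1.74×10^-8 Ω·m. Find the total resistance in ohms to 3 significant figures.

Segment 1: A = π(d/2)² = π(1.0150e-03 m)² = 3.237e-06 m²
R₁ = ρL/A = (1.74×10^-8)(30.4)/(3.237e-06) = 0.1634 Ω
Segment 2: A = 0.247 mm² = 2.470e-07 m²
R₂ = (1.74×10^-8)(20.6)/(2.470e-07) = 1.451 Ω
R = R₁ + R₂ = 1.61 Ω

1.61 Ω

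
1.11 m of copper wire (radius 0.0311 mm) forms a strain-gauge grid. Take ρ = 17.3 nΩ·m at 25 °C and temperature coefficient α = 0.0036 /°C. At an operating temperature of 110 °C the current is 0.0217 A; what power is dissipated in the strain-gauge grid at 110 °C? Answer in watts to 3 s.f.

0.00389 W

ρ = 17.3 nΩ·m = 1.73×10^-8 Ω·m
A = πr² = π(3.1100e-05 m)² = 3.039e-09 m²
R₍25₎ = ρL/A = (1.73×10^-8)(1.11)/(3.039e-09) = 6.32 Ω
R₍110₎ = R₍25₎(1 + αΔT) = 6.32 × (1 + 0.0036×85) = 8.254 Ω
P = I²R = (0.0217)² × 8.254 = 0.00389 W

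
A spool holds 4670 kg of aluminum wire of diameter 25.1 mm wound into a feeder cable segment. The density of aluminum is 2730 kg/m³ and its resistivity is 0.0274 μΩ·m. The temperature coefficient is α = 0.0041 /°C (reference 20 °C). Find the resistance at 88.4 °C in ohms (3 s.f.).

0.245 Ω

ρ = 0.0274 μΩ·m = 2.74×10^-8 Ω·m
A = π(d/2)² = π(1.2550e-02 m)² = 4.9481e-04 m²
L = m/(density·A) = 4670/(2730×4.9481e-04) = 3457 m
R = ρL/A = (2.74×10^-8)(3457)/(4.9481e-04) = 0.1914 Ω
R(88.4 °C) = 0.1914 × (1 + 0.0041×68.4) = 0.245 Ω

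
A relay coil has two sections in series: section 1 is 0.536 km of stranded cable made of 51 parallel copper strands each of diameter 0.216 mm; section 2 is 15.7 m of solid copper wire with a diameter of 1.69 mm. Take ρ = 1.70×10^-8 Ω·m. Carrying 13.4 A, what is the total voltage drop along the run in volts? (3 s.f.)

66.9 V

Section 1: A_strand = π(1.0800e-04)² = 3.664e-08 m²; R₁ = ρL/(N·A_s) = (1.70×10^-8)(536)/(51×3.664e-08) = 4.876 Ω
Section 2: A = π(d/2)² = π(8.4500e-04 m)² = 2.243e-06 m²
R₂ = (1.70×10^-8)(15.7)/(2.243e-06) = 0.119 Ω
R = R₁ + R₂ = 4.995 Ω
V = IR = 13.4 × 4.995 = 66.9 V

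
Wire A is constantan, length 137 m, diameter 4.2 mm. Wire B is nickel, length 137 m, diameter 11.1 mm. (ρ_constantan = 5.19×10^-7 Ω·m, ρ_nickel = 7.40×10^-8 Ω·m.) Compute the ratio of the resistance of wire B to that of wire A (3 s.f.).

0.0204

R ∝ ρL/d², so R_B/R_A = (ρ_B/ρ_A) × (d_A/d_B)²
= (7.40×10^-8/5.19×10^-7) × (4.2/11.1)² = 0.0204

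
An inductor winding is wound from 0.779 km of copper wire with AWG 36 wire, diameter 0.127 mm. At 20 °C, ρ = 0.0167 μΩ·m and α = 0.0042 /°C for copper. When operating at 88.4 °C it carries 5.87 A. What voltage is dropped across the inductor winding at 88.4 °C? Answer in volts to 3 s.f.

ρ = 0.0167 μΩ·m = 1.67×10^-8 Ω·m
A = π(0.127/2 mm)² = π(6.3500e-05 m)² = 1.267e-08 m²
R₍20₎ = ρL/A = (1.67×10^-8)(779)/(1.267e-08) = 1027 Ω
R₍88.4₎ = R₍20₎(1 + αΔT) = 1027 × (1 + 0.0042×68.4) = 1322 Ω
V = IR = 5.87 × 1322 = 7760 V

7760 V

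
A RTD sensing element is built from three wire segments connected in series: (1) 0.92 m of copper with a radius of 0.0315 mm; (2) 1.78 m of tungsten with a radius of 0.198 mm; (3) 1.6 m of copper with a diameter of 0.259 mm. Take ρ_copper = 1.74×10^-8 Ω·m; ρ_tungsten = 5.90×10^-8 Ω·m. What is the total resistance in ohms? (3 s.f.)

6.52 Ω

Seg 1: A = πr² = π(3.1500e-05 m)² = 3.117e-09 m²
R_1 = (1.74×10^-8)(0.92)/(3.117e-09) = 5.135 Ω
Seg 2: A = πr² = π(1.9800e-04 m)² = 1.232e-07 m²
R_2 = (5.90×10^-8)(1.78)/(1.232e-07) = 0.8527 Ω
Seg 3: A = π(d/2)² = π(1.2950e-04 m)² = 5.269e-08 m²
R_3 = (1.74×10^-8)(1.6)/(5.269e-08) = 0.5284 Ω
R_total = R_1 + R_2 + R_3 = 6.52 Ω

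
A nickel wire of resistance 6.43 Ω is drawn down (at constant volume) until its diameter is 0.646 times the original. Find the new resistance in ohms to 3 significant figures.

Volume constant ⇒ L' = L/r² with r = 0.646. R' = ρL'/A' = ρ(L/r²)/(πr²d₀²/4) = R/r⁴.
R' = 5.742 × 6.43 = 36.9 Ω

36.9 Ω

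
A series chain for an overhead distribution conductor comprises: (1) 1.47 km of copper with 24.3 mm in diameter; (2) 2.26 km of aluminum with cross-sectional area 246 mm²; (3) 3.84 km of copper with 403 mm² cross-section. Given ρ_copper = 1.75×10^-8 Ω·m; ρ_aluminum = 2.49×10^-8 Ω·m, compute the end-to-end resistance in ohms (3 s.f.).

0.451 Ω

Seg 1: A = π(d/2)² = π(1.2150e-02 m)² = 4.638e-04 m²
R_1 = (1.75×10^-8)(1470)/(4.638e-04) = 0.05547 Ω
Seg 2: A = 246 mm² = 2.460e-04 m²
R_2 = (2.49×10^-8)(2260)/(2.460e-04) = 0.2288 Ω
Seg 3: A = 403 mm² = 4.030e-04 m²
R_3 = (1.75×10^-8)(3840)/(4.030e-04) = 0.1667 Ω
R_total = R_1 + R_2 + R_3 = 0.451 Ω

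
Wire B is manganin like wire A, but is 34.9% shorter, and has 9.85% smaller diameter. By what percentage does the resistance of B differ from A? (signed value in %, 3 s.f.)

R ∝ L/d², so R_B/R_A = (1 − 34.9/100) × (1 − 9.85/100)⁻²
= 0.651 × 1.23 = 0.801
(R_B − R_A)/R_A = 0.801 − 1 = -19.9%

-19.9%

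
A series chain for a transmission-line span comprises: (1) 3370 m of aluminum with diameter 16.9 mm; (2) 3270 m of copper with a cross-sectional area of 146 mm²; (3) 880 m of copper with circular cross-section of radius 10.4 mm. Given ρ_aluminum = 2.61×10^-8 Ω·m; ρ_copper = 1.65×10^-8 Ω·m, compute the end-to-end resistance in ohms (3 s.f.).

0.804 Ω

Seg 1: A = π(d/2)² = π(8.4500e-03 m)² = 2.243e-04 m²
R_1 = (2.61×10^-8)(3370)/(2.243e-04) = 0.3921 Ω
Seg 2: A = 146 mm² = 1.460e-04 m²
R_2 = (1.65×10^-8)(3270)/(1.460e-04) = 0.3696 Ω
Seg 3: A = πr² = π(1.0400e-02 m)² = 3.398e-04 m²
R_3 = (1.65×10^-8)(880)/(3.398e-04) = 0.04273 Ω
R_total = R_1 + R_2 + R_3 = 0.804 Ω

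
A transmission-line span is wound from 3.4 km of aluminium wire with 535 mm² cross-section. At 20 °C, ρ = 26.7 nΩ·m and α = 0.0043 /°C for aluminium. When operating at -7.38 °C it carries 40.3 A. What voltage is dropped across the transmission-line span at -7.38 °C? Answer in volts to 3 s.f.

ρ = 26.7 nΩ·m = 2.67×10^-8 Ω·m
A = 535 mm² = 5.350e-04 m²
R₍20₎ = ρL/A = (2.67×10^-8)(3400)/(5.350e-04) = 0.1697 Ω
R₍-7.38₎ = R₍20₎(1 + αΔT) = 0.1697 × (1 + 0.0043×-27.4) = 0.1497 Ω
V = IR = 40.3 × 0.1497 = 6.03 V

6.03 V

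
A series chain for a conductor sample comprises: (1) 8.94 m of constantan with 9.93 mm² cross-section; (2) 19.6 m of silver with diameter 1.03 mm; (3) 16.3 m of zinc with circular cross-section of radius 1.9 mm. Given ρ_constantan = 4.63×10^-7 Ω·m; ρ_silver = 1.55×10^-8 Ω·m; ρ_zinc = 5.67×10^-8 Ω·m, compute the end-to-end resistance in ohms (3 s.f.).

0.863 Ω

Seg 1: A = 9.93 mm² = 9.930e-06 m²
R_1 = (4.63×10^-7)(8.94)/(9.930e-06) = 0.4168 Ω
Seg 2: A = π(d/2)² = π(5.1500e-04 m)² = 8.332e-07 m²
R_2 = (1.55×10^-8)(19.6)/(8.332e-07) = 0.3646 Ω
Seg 3: A = πr² = π(1.9000e-03 m)² = 1.134e-05 m²
R_3 = (5.67×10^-8)(16.3)/(1.134e-05) = 0.08149 Ω
R_total = R_1 + R_2 + R_3 = 0.863 Ω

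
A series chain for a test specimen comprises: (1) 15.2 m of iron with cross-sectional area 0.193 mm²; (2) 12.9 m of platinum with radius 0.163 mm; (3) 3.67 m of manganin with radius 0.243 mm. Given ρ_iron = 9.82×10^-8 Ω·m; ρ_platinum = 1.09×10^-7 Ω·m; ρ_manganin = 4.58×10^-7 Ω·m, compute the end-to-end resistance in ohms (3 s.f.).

Seg 1: A = 0.193 mm² = 1.930e-07 m²
R_1 = (9.82×10^-8)(15.2)/(1.930e-07) = 7.734 Ω
Seg 2: A = πr² = π(1.6300e-04 m)² = 8.347e-08 m²
R_2 = (1.09×10^-7)(12.9)/(8.347e-08) = 16.85 Ω
Seg 3: A = πr² = π(2.4300e-04 m)² = 1.855e-07 m²
R_3 = (4.58×10^-7)(3.67)/(1.855e-07) = 9.061 Ω
R_total = R_1 + R_2 + R_3 = 33.6 Ω

33.6 Ω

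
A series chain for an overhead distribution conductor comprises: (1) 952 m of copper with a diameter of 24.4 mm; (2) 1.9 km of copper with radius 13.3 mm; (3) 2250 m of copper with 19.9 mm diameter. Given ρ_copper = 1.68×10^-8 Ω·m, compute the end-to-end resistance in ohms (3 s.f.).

Seg 1: A = π(d/2)² = π(1.2200e-02 m)² = 4.676e-04 m²
R_1 = (1.68×10^-8)(952)/(4.676e-04) = 0.0342 Ω
Seg 2: A = πr² = π(1.3300e-02 m)² = 5.557e-04 m²
R_2 = (1.68×10^-8)(1900)/(5.557e-04) = 0.05744 Ω
Seg 3: A = π(d/2)² = π(9.9500e-03 m)² = 3.110e-04 m²
R_3 = (1.68×10^-8)(2250)/(3.110e-04) = 0.1215 Ω
R_total = R_1 + R_2 + R_3 = 0.213 Ω

0.213 Ω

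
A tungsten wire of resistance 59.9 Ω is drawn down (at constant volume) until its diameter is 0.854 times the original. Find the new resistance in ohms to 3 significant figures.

Volume constant ⇒ L' = L/r² with r = 0.854. R' = ρL'/A' = ρ(L/r²)/(πr²d₀²/4) = R/r⁴.
R' = 1.88 × 59.9 = 113 Ω

113 Ω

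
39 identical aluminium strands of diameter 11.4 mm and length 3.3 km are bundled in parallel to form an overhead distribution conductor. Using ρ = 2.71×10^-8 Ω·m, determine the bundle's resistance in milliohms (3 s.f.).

A_strand = π(5.7000e-03 m)² = 1.021e-04 m²
R_strand = ρL/A = (2.71×10^-8)(3300)/(1.021e-04) = 0.8762 Ω
R_total = R_strand/N = 0.8762/39 = 22.5 mΩ

22.5 mΩ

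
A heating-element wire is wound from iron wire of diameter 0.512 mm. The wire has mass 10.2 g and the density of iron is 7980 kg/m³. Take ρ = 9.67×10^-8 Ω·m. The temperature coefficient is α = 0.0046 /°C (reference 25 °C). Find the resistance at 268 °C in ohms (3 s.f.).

6.18 Ω

A = π(d/2)² = π(2.5600e-04 m)² = 2.0589e-07 m²
L = m/(density·A) = 0.0102/(7980×2.0589e-07) = 6.208 m
R = ρL/A = (9.67×10^-8)(6.208)/(2.0589e-07) = 2.916 Ω
R(268 °C) = 2.916 × (1 + 0.0046×243) = 6.18 Ω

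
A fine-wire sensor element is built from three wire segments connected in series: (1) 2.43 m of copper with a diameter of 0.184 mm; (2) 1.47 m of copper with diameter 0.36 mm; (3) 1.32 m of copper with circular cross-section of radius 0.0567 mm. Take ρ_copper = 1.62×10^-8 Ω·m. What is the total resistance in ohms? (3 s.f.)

Seg 1: A = π(d/2)² = π(9.2000e-05 m)² = 2.659e-08 m²
R_1 = (1.62×10^-8)(2.43)/(2.659e-08) = 1.48 Ω
Seg 2: A = π(d/2)² = π(1.8000e-04 m)² = 1.018e-07 m²
R_2 = (1.62×10^-8)(1.47)/(1.018e-07) = 0.234 Ω
Seg 3: A = πr² = π(5.6700e-05 m)² = 1.010e-08 m²
R_3 = (1.62×10^-8)(1.32)/(1.010e-08) = 2.117 Ω
R_total = R_1 + R_2 + R_3 = 3.83 Ω

3.83 Ω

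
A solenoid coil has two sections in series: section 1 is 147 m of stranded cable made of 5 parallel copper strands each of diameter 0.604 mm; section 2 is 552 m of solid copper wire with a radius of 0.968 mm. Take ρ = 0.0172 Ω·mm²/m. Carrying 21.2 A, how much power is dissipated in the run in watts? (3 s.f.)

2240 W

ρ = 0.0172 Ω·mm²/m = 1.72×10^-8 Ω·m
Section 1: A_strand = π(3.0200e-04)² = 2.865e-07 m²; R₁ = ρL/(N·A_s) = (1.72×10^-8)(147)/(5×2.865e-07) = 1.765 Ω
Section 2: A = πr² = π(9.6800e-04 m)² = 2.944e-06 m²
R₂ = (1.72×10^-8)(552)/(2.944e-06) = 3.225 Ω
R = R₁ + R₂ = 4.99 Ω
P = I²R = (21.2)² × 4.99 = 2240 W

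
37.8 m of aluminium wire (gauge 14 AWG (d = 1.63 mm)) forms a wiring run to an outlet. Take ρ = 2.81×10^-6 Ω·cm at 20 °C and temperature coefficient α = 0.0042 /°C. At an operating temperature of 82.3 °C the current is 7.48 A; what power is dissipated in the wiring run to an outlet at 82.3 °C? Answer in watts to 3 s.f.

ρ = 2.81×10^-6 Ω·cm = 2.81×10^-8 Ω·m
A = π(1.63/2 mm)² = π(8.1500e-04 m)² = 2.087e-06 m²
R₍20₎ = ρL/A = (2.81×10^-8)(37.8)/(2.087e-06) = 0.509 Ω
R₍82.3₎ = R₍20₎(1 + αΔT) = 0.509 × (1 + 0.0042×62.3) = 0.6422 Ω
P = I²R = (7.48)² × 0.6422 = 35.9 W

35.9 W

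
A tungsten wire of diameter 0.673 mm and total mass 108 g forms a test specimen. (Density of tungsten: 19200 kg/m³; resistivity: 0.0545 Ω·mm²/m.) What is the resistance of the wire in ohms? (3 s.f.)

ρ = 0.0545 Ω·mm²/m = 5.45×10^-8 Ω·m
A = π(d/2)² = π(3.3650e-04 m)² = 3.5573e-07 m²
L = m/(density·A) = 0.108/(19200×3.5573e-07) = 15.81 m
R = ρL/A = (5.45×10^-8)(15.81)/(3.5573e-07) = 2.42 Ω

2.42 Ω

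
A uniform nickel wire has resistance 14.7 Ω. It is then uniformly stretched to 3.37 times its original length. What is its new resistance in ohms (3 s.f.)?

167 Ω

Volume constant ⇒ A' = A/k with k = 3.37. R' = ρ(kL)/(A/k) = k²R.
R' = 11.36 × 14.7 = 167 Ω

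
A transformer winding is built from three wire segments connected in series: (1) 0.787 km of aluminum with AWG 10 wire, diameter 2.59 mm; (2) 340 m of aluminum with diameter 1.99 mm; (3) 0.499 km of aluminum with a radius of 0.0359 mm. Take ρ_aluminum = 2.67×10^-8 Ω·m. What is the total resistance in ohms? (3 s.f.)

Seg 1: A = π(2.59/2 mm)² = π(1.2950e-03 m)² = 5.269e-06 m²
R_1 = (2.67×10^-8)(787)/(5.269e-06) = 3.988 Ω
Seg 2: A = π(d/2)² = π(9.9500e-04 m)² = 3.110e-06 m²
R_2 = (2.67×10^-8)(340)/(3.110e-06) = 2.919 Ω
Seg 3: A = πr² = π(3.5900e-05 m)² = 4.049e-09 m²
R_3 = (2.67×10^-8)(499)/(4.049e-09) = 3291 Ω
R_total = R_1 + R_2 + R_3 = 3300 Ω

3300 Ω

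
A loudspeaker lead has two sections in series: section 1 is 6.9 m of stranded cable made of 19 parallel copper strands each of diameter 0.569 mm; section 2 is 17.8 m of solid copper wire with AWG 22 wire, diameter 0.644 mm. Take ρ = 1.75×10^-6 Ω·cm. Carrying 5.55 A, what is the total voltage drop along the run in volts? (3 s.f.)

5.45 V

ρ = 1.75×10^-6 Ω·cm = 1.75×10^-8 Ω·m
Section 1: A_strand = π(2.8450e-04)² = 2.543e-07 m²; R₁ = ρL/(N·A_s) = (1.75×10^-8)(6.9)/(19×2.543e-07) = 0.02499 Ω
Section 2: A = π(0.644/2 mm)² = π(3.2200e-04 m)² = 3.257e-07 m²
R₂ = (1.75×10^-8)(17.8)/(3.257e-07) = 0.9563 Ω
R = R₁ + R₂ = 0.9813 Ω
V = IR = 5.55 × 0.9813 = 5.45 V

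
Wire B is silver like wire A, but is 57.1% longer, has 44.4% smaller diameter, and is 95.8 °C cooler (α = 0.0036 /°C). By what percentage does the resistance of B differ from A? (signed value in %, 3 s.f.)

233%

R ∝ ρL/d² with ρ ∝ (1+αΔT), so R_B/R_A = (1 + 57.1/100) × (1 − 44.4/100)⁻² × (1 − 0.0036×95.8)
= 1.571 × 3.235 × 0.6551 = 3.329
(R_B − R_A)/R_A = 3.329 − 1 = 233%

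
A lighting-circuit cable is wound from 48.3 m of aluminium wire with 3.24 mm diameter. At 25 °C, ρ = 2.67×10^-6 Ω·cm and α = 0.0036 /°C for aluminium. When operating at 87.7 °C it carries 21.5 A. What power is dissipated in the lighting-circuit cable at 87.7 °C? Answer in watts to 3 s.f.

88.6 W

ρ = 2.67×10^-6 Ω·cm = 2.67×10^-8 Ω·m
A = π(d/2)² = π(1.6200e-03 m)² = 8.245e-06 m²
R₍25₎ = ρL/A = (2.67×10^-8)(48.3)/(8.245e-06) = 0.1564 Ω
R₍87.7₎ = R₍25₎(1 + αΔT) = 0.1564 × (1 + 0.0036×62.7) = 0.1917 Ω
P = I²R = (21.5)² × 0.1917 = 88.6 W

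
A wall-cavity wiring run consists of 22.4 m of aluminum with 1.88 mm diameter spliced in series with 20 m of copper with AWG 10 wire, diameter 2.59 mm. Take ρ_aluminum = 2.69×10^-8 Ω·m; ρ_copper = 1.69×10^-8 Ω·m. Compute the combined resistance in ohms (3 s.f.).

0.281 Ω

Segment 1: A = π(d/2)² = π(9.4000e-04 m)² = 2.776e-06 m²
R₁ = ρL/A = (2.69×10^-8)(22.4)/(2.776e-06) = 0.2171 Ω
Segment 2: A = π(2.59/2 mm)² = π(1.2950e-03 m)² = 5.269e-06 m²
R₂ = (1.69×10^-8)(20)/(5.269e-06) = 0.06415 Ω
R = R₁ + R₂ = 0.281 Ω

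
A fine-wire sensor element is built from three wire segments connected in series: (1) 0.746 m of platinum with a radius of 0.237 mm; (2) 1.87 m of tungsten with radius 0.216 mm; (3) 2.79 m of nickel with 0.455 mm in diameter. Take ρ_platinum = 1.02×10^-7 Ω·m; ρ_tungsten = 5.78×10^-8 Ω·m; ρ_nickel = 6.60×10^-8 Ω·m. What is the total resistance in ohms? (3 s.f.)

2.30 Ω

Seg 1: A = πr² = π(2.3700e-04 m)² = 1.765e-07 m²
R_1 = (1.02×10^-7)(0.746)/(1.765e-07) = 0.4312 Ω
Seg 2: A = πr² = π(2.1600e-04 m)² = 1.466e-07 m²
R_2 = (5.78×10^-8)(1.87)/(1.466e-07) = 0.7374 Ω
Seg 3: A = π(d/2)² = π(2.2750e-04 m)² = 1.626e-07 m²
R_3 = (6.60×10^-8)(2.79)/(1.626e-07) = 1.132 Ω
R_total = R_1 + R_2 + R_3 = 2.30 Ω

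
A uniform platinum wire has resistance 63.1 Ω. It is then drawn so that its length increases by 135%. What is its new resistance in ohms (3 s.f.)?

k = 1 + 135/100 = 2.35; volume constant ⇒ A' = A/k, so R' = k²R.
R' = 5.523 × 63.1 = 348 Ω

348 Ω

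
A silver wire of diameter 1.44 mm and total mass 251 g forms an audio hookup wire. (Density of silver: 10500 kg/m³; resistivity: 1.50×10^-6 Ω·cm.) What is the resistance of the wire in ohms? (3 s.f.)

0.135 Ω

ρ = 1.50×10^-6 Ω·cm = 1.50×10^-8 Ω·m
A = π(d/2)² = π(7.2000e-04 m)² = 1.6286e-06 m²
L = m/(density·A) = 0.251/(10500×1.6286e-06) = 14.68 m
R = ρL/A = (1.50×10^-8)(14.68)/(1.6286e-06) = 0.135 Ω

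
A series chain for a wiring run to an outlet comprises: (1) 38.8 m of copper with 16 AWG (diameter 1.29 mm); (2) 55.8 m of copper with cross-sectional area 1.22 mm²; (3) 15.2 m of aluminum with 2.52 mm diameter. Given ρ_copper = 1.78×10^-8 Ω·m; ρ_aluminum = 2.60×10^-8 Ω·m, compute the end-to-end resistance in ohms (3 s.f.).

Seg 1: A = π(1.29/2 mm)² = π(6.4500e-04 m)² = 1.307e-06 m²
R_1 = (1.78×10^-8)(38.8)/(1.307e-06) = 0.5284 Ω
Seg 2: A = 1.22 mm² = 1.220e-06 m²
R_2 = (1.78×10^-8)(55.8)/(1.220e-06) = 0.8141 Ω
Seg 3: A = π(d/2)² = π(1.2600e-03 m)² = 4.988e-06 m²
R_3 = (2.60×10^-8)(15.2)/(4.988e-06) = 0.07924 Ω
R_total = R_1 + R_2 + R_3 = 1.42 Ω

1.42 Ω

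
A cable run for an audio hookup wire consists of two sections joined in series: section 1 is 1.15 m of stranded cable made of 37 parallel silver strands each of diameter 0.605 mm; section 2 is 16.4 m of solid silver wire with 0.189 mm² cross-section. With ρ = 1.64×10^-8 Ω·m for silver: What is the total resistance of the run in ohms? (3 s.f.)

Section 1: A_strand = π(3.0250e-04)² = 2.875e-07 m²; R₁ = ρL/(N·A_s) = (1.64×10^-8)(1.15)/(37×2.875e-07) = 0.001773 Ω
Section 2: A = 0.189 mm² = 1.890e-07 m²
R₂ = (1.64×10^-8)(16.4)/(1.890e-07) = 1.423 Ω
R = R₁ + R₂ = 1.42 Ω

1.42 Ω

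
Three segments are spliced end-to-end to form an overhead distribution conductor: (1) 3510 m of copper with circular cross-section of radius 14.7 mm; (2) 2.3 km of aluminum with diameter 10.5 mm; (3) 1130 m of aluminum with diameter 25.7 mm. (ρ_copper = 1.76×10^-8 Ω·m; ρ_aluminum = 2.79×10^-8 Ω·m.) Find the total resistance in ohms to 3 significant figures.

0.893 Ω

Seg 1: A = πr² = π(1.4700e-02 m)² = 6.789e-04 m²
R_1 = (1.76×10^-8)(3510)/(6.789e-04) = 0.091 Ω
Seg 2: A = π(d/2)² = π(5.2500e-03 m)² = 8.659e-05 m²
R_2 = (2.79×10^-8)(2300)/(8.659e-05) = 0.7411 Ω
Seg 3: A = π(d/2)² = π(1.2850e-02 m)² = 5.187e-04 m²
R_3 = (2.79×10^-8)(1130)/(5.187e-04) = 0.06078 Ω
R_total = R_1 + R_2 + R_3 = 0.893 Ω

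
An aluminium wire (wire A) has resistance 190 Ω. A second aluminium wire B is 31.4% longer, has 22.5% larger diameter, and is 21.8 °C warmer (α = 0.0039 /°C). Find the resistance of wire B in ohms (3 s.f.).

R ∝ ρL/d² with ρ ∝ (1+αΔT), so R_B/R_A = (1 + 31.4/100) × (1 + 22.5/100)⁻² × (1 + 0.0039×21.8)
= 1.314 × 0.6664 × 1.085 = 0.9501
R_B = 0.9501 × 190 = 181 Ω

181 Ω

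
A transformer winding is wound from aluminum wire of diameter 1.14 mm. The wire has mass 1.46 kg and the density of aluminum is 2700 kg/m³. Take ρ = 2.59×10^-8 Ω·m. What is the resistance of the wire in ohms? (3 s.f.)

13.4 Ω

A = π(d/2)² = π(5.7000e-04 m)² = 1.0207e-06 m²
L = m/(density·A) = 1.46/(2700×1.0207e-06) = 529.8 m
R = ρL/A = (2.59×10^-8)(529.8)/(1.0207e-06) = 13.4 Ω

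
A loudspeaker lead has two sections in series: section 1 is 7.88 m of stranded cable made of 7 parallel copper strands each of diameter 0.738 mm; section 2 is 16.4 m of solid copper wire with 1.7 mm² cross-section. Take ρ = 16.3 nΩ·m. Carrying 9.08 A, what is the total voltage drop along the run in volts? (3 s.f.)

1.82 V

ρ = 16.3 nΩ·m = 1.63×10^-8 Ω·m
Section 1: A_strand = π(3.6900e-04)² = 4.278e-07 m²; R₁ = ρL/(N·A_s) = (1.63×10^-8)(7.88)/(7×4.278e-07) = 0.0429 Ω
Section 2: A = 1.7 mm² = 1.700e-06 m²
R₂ = (1.63×10^-8)(16.4)/(1.700e-06) = 0.1572 Ω
R = R₁ + R₂ = 0.2001 Ω
V = IR = 9.08 × 0.2001 = 1.82 V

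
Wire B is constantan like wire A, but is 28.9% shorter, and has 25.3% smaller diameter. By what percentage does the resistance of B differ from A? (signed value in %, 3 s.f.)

R ∝ L/d², so R_B/R_A = (1 − 28.9/100) × (1 − 25.3/100)⁻²
= 0.711 × 1.792 = 1.274
(R_B − R_A)/R_A = 1.274 − 1 = 27.4%

27.4%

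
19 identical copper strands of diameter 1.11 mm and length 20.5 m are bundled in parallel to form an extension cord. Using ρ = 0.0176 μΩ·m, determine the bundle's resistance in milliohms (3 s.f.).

ρ = 0.0176 μΩ·m = 1.76×10^-8 Ω·m
A_strand = π(5.5500e-04 m)² = 9.677e-07 m²
R_strand = ρL/A = (1.76×10^-8)(20.5)/(9.677e-07) = 0.3728 Ω
R_total = R_strand/N = 0.3728/19 = 19.6 mΩ

19.6 mΩ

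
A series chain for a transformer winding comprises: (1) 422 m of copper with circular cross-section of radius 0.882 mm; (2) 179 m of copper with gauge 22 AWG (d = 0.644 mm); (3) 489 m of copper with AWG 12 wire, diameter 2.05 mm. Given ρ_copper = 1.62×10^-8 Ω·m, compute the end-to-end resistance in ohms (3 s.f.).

Seg 1: A = πr² = π(8.8200e-04 m)² = 2.444e-06 m²
R_1 = (1.62×10^-8)(422)/(2.444e-06) = 2.797 Ω
Seg 2: A = π(0.644/2 mm)² = π(3.2200e-04 m)² = 3.257e-07 m²
R_2 = (1.62×10^-8)(179)/(3.257e-07) = 8.902 Ω
Seg 3: A = π(2.05/2 mm)² = π(1.0250e-03 m)² = 3.301e-06 m²
R_3 = (1.62×10^-8)(489)/(3.301e-06) = 2.4 Ω
R_total = R_1 + R_2 + R_3 = 14.1 Ω

14.1 Ω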